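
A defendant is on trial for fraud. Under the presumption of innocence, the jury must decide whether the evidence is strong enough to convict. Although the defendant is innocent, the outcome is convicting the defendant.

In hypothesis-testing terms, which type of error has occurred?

Type I error

The null hypothesis here is that the defendant is innocent.
'Convicting the defendant' corresponds to rejecting H₀.
H₀ was rejected but H₀ is true — a Type I error (false positive).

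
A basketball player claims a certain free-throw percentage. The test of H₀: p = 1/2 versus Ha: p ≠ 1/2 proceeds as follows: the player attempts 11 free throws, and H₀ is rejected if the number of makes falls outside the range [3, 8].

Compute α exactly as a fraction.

67/1024

α = P(S ≤ 2 or S ≥ 9 | p = 1/2), S ~ Binomial(11, 1/2).
By symmetry, α = 2·P(S ≤ 2) = 2·(1 + 11 + 55)/2048 = 134/2048 = 67/1024.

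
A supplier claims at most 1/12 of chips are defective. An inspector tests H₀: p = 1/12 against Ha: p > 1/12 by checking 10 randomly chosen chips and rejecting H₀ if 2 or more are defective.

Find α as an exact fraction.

4133487571/20639121408

α = P(reject H₀ | H₀ true) = P(Y ≥ 2 | p = 1/12), Y ~ Binomial(10, 1/12).
Via the complement, α = 1 − Σ_{j=0}^{1} C(10,j)(1/12)^j(11/12)^{10-j} = 4133487571/20639121408.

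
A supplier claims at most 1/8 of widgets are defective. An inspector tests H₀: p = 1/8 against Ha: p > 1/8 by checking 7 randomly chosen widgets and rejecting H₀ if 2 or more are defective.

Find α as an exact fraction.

Under H₀, X ~ Binomial(7, 1/8); the Type I error rate is P(X ≥ 2).
Via the complement, α = 1 − Σ_{j=0}^{1} C(7,j)(1/8)^j(7/8)^{7-j} = 225033/1048576.

225033/1048576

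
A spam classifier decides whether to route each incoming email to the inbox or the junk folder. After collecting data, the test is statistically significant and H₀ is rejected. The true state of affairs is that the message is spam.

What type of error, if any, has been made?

The conventional null hypothesis here is that the message is legitimate (not spam).
The test rejected a false H₀ — the decision matches the true state.

No error — this is a correct decision.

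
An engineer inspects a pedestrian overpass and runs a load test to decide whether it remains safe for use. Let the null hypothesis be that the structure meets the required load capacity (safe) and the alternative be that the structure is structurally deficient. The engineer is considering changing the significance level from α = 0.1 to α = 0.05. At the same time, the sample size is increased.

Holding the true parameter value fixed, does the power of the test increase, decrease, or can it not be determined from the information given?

Cannot be determined from the information given.

The first change alone would make β increase; the second alone would make β decrease. Which effect dominates depends on the magnitudes, which are not given.
Since power = 1 − β, the effect on power is likewise indeterminate.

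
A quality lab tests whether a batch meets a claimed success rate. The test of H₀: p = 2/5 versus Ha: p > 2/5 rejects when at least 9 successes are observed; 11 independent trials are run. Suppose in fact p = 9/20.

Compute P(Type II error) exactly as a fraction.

8070737386943/8192000000000

β = P(fail to reject H₀ | Ha true) = P(S ≤ 8 | p = 9/20), S ~ Binomial(11, 9/20).
Summing C(11,j)·(9/20)^j·(11/20)^{11-j} for j = 0..8 gives 8070737386943/8192000000000.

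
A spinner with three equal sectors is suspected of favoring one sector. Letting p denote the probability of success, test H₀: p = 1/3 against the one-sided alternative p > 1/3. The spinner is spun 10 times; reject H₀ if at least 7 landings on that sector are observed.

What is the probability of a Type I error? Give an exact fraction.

43/2187

Under H₀, Y ~ Binomial(10, 1/3), and α = P(Y ≥ 7).
P(Y ≥ 7) = Σ_{j=7}^{10} C(10,j)·(1/3)^j·(2/3)^{10-j} = 43/2187.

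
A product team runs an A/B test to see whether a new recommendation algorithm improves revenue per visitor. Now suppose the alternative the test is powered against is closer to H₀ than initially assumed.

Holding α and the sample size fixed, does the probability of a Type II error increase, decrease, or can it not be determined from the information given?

It increases.

A smaller true effect puts the Ha sampling distribution closer to H₀, so more of it falls in the non-rejection region.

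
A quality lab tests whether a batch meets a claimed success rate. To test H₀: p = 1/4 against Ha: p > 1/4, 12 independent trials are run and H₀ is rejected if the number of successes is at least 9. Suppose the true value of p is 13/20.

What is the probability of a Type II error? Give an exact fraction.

535222111290433/819200000000000

β = P(fail to reject H₀ | Ha true) = P(X ≤ 8 | p = 13/20), X ~ Binomial(12, 13/20).
Adding the binomial probabilities P(X=0)+…+P(X=8) at p = 13/20 gives 535222111290433/819200000000000.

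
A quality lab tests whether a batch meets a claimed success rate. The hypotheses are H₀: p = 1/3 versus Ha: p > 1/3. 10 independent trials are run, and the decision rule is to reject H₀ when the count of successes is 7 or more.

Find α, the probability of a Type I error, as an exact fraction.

43/2187

The Type I error probability is α = P(Y ≥ 7) computed under H₀, where Y ~ Binomial(10, 1/3).
Adding the binomial terms for j = 7 through 10 with p = 1/3 yields 43/2187.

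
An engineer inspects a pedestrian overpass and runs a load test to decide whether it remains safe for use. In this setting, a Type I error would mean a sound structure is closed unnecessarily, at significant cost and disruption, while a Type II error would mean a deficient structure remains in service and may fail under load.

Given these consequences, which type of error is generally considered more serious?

Type II error

The Type II consequence (a deficient structure remains in service and may fail under load) is more severe than the Type I consequence (a sound structure is closed unnecessarily, at significant cost and disruption).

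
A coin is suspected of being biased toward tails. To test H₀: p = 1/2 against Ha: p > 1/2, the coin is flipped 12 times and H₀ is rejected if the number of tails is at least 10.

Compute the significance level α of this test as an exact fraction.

79/4096

The Type I error probability is α = P(S ≥ 10) computed under H₀, where S ~ Binomial(12, 1/2).
Summing the upper tail: (66 + 12 + 1) / 2^12 = 79/4096.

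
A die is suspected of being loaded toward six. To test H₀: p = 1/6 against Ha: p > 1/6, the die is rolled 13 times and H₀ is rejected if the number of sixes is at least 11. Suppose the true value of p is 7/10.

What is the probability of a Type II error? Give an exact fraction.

7788298257/9765625000

Under the alternative p = 7/10, K ~ Binomial(13, 7/10); β is the probability the test does not reject, P(K < 11).
Summing C(13,j)·(7/10)^j·(3/10)^{13-j} for j = 0..10 gives 7788298257/9765625000.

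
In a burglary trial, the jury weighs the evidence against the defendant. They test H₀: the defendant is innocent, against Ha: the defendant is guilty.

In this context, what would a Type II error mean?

A Type II error is failing to reject H₀ when H₀ is false.
Here that means acquitting the defendant when actually the defendant is guilty.

A Type II error would mean concluding that the defendant is innocent (or at least failing to establish that the defendant is guilty) when in fact the defendant is guilty.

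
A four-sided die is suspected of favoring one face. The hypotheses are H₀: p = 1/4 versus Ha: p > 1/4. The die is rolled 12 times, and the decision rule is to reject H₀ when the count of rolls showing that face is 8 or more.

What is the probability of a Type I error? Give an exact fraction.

23333/8388608

The Type I error probability is α = P(S ≥ 8) computed under H₀, where S ~ Binomial(12, 1/4).
Adding the binomial terms for j = 8 through 12 with p = 1/4 yields 23333/8388608.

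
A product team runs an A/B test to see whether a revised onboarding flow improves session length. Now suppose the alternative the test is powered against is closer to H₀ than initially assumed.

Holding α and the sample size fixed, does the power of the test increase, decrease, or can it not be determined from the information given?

A smaller departure from H₀ means the test statistic under Ha is distributed closer to where it would be under H₀; rejection becomes less likely.
Since power = 1 − β and β increases, power decreases.

It decreases.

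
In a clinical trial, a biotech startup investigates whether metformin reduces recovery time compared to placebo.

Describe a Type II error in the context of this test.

A Type II error would mean concluding that the drug has no effect on recovery time (or at least failing to establish that the drug reduces recovery time) when in fact the drug reduces recovery time.

With the conventional null hypothesis that the drug has no effect on recovery time:
A Type II error is failing to reject H₀ when H₀ is false.
Here that means concluding there is insufficient evidence that the drug works when actually the drug reduces recovery time.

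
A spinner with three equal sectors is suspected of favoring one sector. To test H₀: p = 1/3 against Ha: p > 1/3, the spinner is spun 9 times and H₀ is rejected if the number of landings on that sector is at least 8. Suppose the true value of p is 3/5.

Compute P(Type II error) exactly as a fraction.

Under the alternative p = 3/5, Y ~ Binomial(9, 3/5); β is the probability the test does not reject, P(Y < 8).
Equivalently, β = 1 − P(Y ≥ 8) = 1815344/1953125.

1815344/1953125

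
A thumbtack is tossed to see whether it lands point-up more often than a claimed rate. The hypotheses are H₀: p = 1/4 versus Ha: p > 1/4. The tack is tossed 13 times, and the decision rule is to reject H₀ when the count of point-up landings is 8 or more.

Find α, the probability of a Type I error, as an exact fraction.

Under H₀, Y ~ Binomial(13, 1/4), and α = P(Y ≥ 8).
Summing C(13,j)(1/4)^j(3/4)^{13−j} for j = 8,…,13 gives 23695/4194304.

23695/4194304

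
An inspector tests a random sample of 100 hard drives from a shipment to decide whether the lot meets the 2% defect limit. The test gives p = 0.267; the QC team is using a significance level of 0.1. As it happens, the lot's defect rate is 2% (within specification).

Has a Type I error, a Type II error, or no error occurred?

No error — this is a correct decision.

The conventional null hypothesis is that the lot's defect rate is 2% (within specification).
Since p = 0.267 ≥ α = 0.1, H₀ is not rejected.
H₀ is true (actually the lot's defect rate is 2% (within specification)).
The decision matches the true state — no error.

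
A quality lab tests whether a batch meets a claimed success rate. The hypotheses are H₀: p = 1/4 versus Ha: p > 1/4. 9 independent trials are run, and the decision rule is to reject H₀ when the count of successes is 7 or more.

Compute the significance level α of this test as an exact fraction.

The Type I error probability is α = P(Y ≥ 7) computed under H₀, where Y ~ Binomial(9, 1/4).
P(Y ≥ 7) = Σ_{j=7}^{9} C(9,j)·(1/4)^j·(3/4)^{9-j} = 11/8192.

11/8192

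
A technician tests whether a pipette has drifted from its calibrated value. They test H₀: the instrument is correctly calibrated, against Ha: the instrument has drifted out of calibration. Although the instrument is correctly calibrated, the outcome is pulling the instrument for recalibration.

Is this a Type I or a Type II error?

Type I error

'Pulling the instrument for recalibration' corresponds to rejecting H₀.
H₀ was rejected but H₀ is true — a Type I error (false positive).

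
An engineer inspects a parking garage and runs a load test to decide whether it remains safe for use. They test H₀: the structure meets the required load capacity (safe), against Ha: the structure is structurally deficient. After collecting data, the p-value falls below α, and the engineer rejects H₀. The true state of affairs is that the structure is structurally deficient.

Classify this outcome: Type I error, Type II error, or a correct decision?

No error (correct decision).

The test rejected a false H₀ — the decision matches the true state.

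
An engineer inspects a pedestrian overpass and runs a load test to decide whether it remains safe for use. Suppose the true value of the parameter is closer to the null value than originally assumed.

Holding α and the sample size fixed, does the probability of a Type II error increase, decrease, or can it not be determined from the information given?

It increases.

A smaller true effect puts the Ha sampling distribution closer to H₀, so more of it falls in the non-rejection region.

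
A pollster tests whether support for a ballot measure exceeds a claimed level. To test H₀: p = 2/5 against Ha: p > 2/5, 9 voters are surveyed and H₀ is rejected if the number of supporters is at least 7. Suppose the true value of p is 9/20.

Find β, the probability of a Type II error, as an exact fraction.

β = P(fail to reject H₀ | Ha true) = P(S ≤ 6 | p = 9/20), S ~ Binomial(9, 9/20).
Adding the binomial probabilities P(S=0)+…+P(S=6) at p = 9/20 gives 30407271323/32000000000.

30407271323/32000000000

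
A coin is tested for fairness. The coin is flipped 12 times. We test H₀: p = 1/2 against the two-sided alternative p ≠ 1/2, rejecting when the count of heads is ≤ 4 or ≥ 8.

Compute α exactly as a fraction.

α = P(S ≤ 4 or S ≥ 8 | p = 1/2), S ~ Binomial(12, 1/2).
Each tail has probability (1 + 12 + 66 + 220 + 495)/4096; doubling gives α = 1588/4096 = 397/1024.

397/1024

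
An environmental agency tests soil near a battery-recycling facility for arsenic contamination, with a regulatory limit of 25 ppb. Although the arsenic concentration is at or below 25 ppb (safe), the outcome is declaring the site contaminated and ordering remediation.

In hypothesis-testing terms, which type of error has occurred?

Type I error

The null hypothesis here is that the arsenic concentration is at or below 25 ppb (safe).
'Declaring the site contaminated and ordering remediation' corresponds to rejecting H₀.
H₀ was rejected but H₀ is true — a Type I error (false positive).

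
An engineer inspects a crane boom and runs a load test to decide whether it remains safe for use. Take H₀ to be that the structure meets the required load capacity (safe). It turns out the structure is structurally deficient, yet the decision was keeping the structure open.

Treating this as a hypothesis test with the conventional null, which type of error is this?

'Keeping the structure open' corresponds to failing to reject H₀.
H₀ was not rejected but H₀ is false — a Type II error (false negative).

Type II error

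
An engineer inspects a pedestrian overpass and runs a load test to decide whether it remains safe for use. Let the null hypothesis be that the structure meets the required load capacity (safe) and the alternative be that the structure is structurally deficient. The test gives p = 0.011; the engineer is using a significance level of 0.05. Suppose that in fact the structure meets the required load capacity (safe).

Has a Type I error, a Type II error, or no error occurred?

Since p = 0.011 < α = 0.05, H₀ is rejected.
H₀ is true (actually the structure meets the required load capacity (safe)).
Rejecting a true H₀ is a Type I error.

Type I error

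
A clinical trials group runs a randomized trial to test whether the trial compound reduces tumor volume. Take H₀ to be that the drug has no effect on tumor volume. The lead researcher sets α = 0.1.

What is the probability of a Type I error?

The significance level α is, by definition, the probability of a Type I error — P(reject H₀ | H₀ true).

0.1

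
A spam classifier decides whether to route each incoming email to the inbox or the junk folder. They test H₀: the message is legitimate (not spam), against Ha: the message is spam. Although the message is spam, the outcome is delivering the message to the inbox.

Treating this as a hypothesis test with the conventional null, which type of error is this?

'Delivering the message to the inbox' corresponds to failing to reject H₀.
H₀ was not rejected but H₀ is false — a Type II error (false negative).

Type II error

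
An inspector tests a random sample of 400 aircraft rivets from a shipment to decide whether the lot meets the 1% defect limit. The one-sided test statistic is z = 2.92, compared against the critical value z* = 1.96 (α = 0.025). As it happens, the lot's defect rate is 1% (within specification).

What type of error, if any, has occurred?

The conventional null hypothesis is that the lot's defect rate is 1% (within specification).
Since z = 2.92 > z* = 1.96, H₀ is rejected.
H₀ is true (actually the lot's defect rate is 1% (within specification)).
Rejecting a true H₀ is a Type I error.

Type I error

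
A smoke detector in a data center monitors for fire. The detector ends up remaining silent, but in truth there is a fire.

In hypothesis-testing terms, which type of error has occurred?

Type II error

The null hypothesis here is that there is no fire.
'Remaining silent' corresponds to failing to reject H₀.
H₀ was not rejected but H₀ is false — a Type II error (false negative).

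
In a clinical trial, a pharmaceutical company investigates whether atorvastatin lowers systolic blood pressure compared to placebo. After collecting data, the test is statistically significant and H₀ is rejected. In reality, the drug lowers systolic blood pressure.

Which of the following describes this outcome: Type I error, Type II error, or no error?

The conventional null hypothesis here is that the drug has no effect on systolic blood pressure.
The test rejected a false H₀ — the decision matches the true state.

No error (correct decision).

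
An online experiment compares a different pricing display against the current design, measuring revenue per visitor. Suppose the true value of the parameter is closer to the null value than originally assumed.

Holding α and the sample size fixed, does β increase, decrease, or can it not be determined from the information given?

When the true parameter is near the null value, the test has a harder time distinguishing Ha from H₀.

It increases.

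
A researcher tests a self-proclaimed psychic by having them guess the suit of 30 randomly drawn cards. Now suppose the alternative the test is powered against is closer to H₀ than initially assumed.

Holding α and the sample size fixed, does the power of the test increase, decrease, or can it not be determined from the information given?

When the true parameter is near the null value, the test has a harder time distinguishing Ha from H₀.
Since power = 1 − β and β increases, power decreases.

It decreases.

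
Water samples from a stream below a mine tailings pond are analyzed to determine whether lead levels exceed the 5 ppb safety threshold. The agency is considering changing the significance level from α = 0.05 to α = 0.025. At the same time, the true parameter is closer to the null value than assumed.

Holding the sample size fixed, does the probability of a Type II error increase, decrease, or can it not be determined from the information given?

Lowering α raises the bar for rejection; under Ha, the test now fails to reject on outcomes it previously would have rejected. When the true parameter is near the null value, the test has a harder time distinguishing Ha from H₀. Both changes push β in the same direction.

It increases.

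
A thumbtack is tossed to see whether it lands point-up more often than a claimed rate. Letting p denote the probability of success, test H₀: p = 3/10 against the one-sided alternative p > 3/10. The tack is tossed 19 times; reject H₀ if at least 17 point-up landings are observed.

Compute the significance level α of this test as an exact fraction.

1134754612281/10000000000000000000

The Type I error probability is α = P(Y ≥ 17) computed under H₀, where Y ~ Binomial(19, 3/10).
Summing C(19,j)(3/10)^j(7/10)^{19−j} for j = 17,…,19 gives 1134754612281/10000000000000000000.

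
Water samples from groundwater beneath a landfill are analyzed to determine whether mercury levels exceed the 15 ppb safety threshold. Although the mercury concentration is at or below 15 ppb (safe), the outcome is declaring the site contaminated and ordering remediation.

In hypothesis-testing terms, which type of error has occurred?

The null hypothesis here is that the mercury concentration is at or below 15 ppb (safe).
'Declaring the site contaminated and ordering remediation' corresponds to rejecting H₀.
H₀ was rejected but H₀ is true — a Type I error (false positive).

Type I error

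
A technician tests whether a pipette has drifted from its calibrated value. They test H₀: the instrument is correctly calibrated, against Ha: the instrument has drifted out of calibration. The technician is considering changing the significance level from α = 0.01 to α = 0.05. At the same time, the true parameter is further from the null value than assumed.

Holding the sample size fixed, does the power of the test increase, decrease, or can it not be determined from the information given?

It increases.

A larger α widens the rejection region, so when the alternative is true more outcomes lead to rejection — failing to reject becomes less likely. The further the true parameter sits from the null value, the more of the Ha sampling distribution falls in the rejection region. Both changes push β in the same direction.
Since power = 1 − β and β decreases, power increases.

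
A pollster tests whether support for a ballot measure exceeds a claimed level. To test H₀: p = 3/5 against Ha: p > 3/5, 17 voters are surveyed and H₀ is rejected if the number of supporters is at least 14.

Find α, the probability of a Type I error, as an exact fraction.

The Type I error probability is α = P(X ≥ 14) computed under H₀, where X ~ Binomial(17, 3/5).
Summing C(17,j)(3/5)^j(2/5)^{17−j} for j = 14,…,17 gives 7083577089/152587890625.

7083577089/152587890625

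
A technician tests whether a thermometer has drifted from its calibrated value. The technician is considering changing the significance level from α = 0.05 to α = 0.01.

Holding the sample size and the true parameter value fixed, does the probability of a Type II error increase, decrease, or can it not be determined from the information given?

It increases.

Lowering α raises the bar for rejection; under Ha, the test now fails to reject on outcomes it previously would have rejected.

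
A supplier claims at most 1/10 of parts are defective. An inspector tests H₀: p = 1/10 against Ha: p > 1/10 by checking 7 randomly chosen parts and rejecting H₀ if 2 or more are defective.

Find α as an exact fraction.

The significance level is the probability, assuming p = 1/10, of seeing 2 or more defectives in 7 draws.
Computing the lower-tail complement: 1 − 531441/625000 = 93559/625000.

93559/625000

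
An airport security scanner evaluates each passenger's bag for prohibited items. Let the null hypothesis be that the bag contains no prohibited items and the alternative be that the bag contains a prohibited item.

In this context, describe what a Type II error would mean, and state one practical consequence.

A Type II error would mean concluding that the bag contains no prohibited items (or at least failing to establish that the bag contains a prohibited item) when in fact the bag contains a prohibited item. Consequence: a prohibited item passes through security undetected.

A Type II error is failing to reject H₀ when H₀ is false.
Here that means letting the bag through when actually the bag contains a prohibited item.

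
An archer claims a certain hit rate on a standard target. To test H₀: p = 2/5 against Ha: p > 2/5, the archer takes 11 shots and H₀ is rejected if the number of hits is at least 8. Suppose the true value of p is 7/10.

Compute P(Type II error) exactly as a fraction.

1076094153/2500000000

Under the alternative p = 7/10, X ~ Binomial(11, 7/10); β is the probability the test does not reject, P(X < 8).
Equivalently, β = 1 − P(X ≥ 8) = 1076094153/2500000000.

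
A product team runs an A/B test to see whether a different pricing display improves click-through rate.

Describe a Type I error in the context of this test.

A Type I error would mean concluding that the new design increases click-through rate when in fact the new design has no effect on click-through rate.

With the conventional null hypothesis that the new design has no effect on click-through rate:
A Type I error is rejecting H₀ when H₀ is true.
Here that means shipping the new feature to all users when actually the new design has no effect on click-through rate.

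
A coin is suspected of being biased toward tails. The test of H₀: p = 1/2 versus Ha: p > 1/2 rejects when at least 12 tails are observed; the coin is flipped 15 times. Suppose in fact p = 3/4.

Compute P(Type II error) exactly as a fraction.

β = P(fail to reject H₀ | Ha true) = P(Y ≤ 11 | p = 3/4), Y ~ Binomial(15, 3/4).
Adding the binomial probabilities P(Y=0)+…+P(Y=11) at p = 3/4 gives 144609703/268435456.

144609703/268435456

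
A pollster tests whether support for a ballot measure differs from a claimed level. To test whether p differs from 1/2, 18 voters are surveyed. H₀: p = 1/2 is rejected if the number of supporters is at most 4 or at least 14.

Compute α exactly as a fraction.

253/8192

The significance level is the null-hypothesis probability of the rejection region {≤4} ∪ {≥14}.
Each tail has probability (1 + 18 + 153 + 816 + 3060)/262144; doubling gives α = 8096/262144 = 253/8192.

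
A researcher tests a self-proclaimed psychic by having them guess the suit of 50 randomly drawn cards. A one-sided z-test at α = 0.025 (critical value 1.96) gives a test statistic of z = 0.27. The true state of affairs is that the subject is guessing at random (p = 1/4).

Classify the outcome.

No error — this is a correct decision.

The conventional null hypothesis is that the subject is guessing at random (p = 1/4).
Since z = 0.27 ≤ z* = 1.96, H₀ is not rejected.
H₀ is true (actually the subject is guessing at random (p = 1/4)).
The decision matches the true state — no error.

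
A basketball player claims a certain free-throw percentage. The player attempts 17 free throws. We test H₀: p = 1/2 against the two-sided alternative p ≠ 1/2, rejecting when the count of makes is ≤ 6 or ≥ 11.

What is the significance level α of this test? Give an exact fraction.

Under H₀, Y ~ Binomial(17, 1/2); α is the probability of landing in either tail, P(Y ≤ 6) + P(Y ≥ 11).
The two tails are symmetric, so α = 2·(1 + 17 + 136 + 680 + 2380 + 6188 + 12376)/2^17 = 43556/131072 = 10889/32768.

10889/32768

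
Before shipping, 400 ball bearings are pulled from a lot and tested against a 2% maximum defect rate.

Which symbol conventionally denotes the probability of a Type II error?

P(Type II error) = P(fail to reject H₀ | H₀ false) = β.

β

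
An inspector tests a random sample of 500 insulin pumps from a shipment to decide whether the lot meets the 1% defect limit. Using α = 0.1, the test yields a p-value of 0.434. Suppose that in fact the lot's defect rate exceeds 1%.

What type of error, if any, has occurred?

The conventional null hypothesis is that the lot's defect rate is 1% (within specification).
Since p = 0.434 ≥ α = 0.1, H₀ is not rejected.
H₀ is false (actually the lot's defect rate exceeds 1%).
Failing to reject a false H₀ is a Type II error.

Type II error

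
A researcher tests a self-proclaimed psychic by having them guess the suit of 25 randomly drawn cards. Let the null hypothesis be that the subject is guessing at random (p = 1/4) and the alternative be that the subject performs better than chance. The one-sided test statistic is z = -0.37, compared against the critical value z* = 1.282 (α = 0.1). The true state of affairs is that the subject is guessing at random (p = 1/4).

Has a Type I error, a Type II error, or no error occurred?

Since z = -0.37 ≤ z* = 1.282, H₀ is not rejected.
H₀ is true (actually the subject is guessing at random (p = 1/4)).
The decision matches the true state — no error.

No error (correct decision).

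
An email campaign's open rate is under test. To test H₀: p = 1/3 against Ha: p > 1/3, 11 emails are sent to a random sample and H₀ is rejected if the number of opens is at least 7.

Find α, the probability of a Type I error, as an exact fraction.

Under H₀, K ~ Binomial(11, 1/3), and α = P(K ≥ 7).
Summing C(11,j)(1/3)^j(2/3)^{11−j} for j = 7,…,11 gives 2281/59049.

2281/59049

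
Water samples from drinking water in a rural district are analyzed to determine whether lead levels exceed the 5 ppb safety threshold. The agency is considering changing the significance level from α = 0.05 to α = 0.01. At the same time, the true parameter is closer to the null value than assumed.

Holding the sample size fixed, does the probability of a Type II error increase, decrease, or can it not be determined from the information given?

It increases.

A smaller α moves the rejection region further into the tail. With the alternative true, more outcomes now fall outside the rejection region, so failing to reject becomes more likely. When the true parameter is near the null value, the test has a harder time distinguishing Ha from H₀. Both changes push β in the same direction.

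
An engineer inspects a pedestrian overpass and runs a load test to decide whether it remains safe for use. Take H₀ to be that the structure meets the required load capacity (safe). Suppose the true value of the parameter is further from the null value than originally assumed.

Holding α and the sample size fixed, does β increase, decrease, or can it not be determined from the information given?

It decreases.

A bigger departure from H₀ is easier for the test to detect, so it fails to reject less often.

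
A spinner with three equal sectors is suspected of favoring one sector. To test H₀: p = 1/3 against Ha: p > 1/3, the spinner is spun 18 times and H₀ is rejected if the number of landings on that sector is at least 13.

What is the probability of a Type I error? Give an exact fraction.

Under H₀, S ~ Binomial(18, 1/3), and α = P(S ≥ 13).
Summing C(18,j)(1/3)^j(2/3)^{18−j} for j = 13,…,18 gives 330313/387420489.

330313/387420489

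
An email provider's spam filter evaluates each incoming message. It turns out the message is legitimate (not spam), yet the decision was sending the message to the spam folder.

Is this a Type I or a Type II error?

The null hypothesis here is that the message is legitimate (not spam).
'Sending the message to the spam folder' corresponds to rejecting H₀.
H₀ was rejected but H₀ is true — a Type I error (false positive).

Type I error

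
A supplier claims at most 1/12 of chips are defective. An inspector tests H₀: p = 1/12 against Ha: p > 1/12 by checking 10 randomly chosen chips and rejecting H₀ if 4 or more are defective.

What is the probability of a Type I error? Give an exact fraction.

34654379/5159780352

α = P(reject H₀ | H₀ true) = P(Y ≥ 4 | p = 1/12), Y ~ Binomial(10, 1/12).
α = 1 − P(Y ≤ 3) = 1 − 5125125973/5159780352 = 34654379/5159780352.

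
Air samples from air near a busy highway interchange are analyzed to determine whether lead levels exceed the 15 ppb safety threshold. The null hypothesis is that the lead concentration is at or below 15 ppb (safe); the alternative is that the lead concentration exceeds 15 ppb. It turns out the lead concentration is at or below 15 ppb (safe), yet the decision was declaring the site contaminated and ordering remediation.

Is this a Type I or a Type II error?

Type I error

'Declaring the site contaminated and ordering remediation' corresponds to rejecting H₀.
H₀ was rejected but H₀ is true — a Type I error (false positive).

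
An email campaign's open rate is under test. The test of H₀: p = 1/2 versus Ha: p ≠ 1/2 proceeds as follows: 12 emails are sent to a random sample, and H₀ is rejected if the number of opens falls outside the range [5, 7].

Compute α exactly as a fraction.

α = P(K ≤ 4 or K ≥ 8 | p = 1/2), K ~ Binomial(12, 1/2).
Each tail has probability (1 + 12 + 66 + 220 + 495)/4096; doubling gives α = 1588/4096 = 397/1024.

397/1024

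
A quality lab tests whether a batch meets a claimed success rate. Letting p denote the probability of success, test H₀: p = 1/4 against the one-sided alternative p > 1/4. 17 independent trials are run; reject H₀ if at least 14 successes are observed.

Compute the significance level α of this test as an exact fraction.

α = P(reject H₀ | H₀ true) = P(X ≥ 14 | p = 1/4), with X ~ Binomial(17, 1/4).
P(X ≥ 14) = Σ_{j=14}^{17} C(17,j)·(1/4)^j·(3/4)^{17-j} = 4909/4294967296.

4909/4294967296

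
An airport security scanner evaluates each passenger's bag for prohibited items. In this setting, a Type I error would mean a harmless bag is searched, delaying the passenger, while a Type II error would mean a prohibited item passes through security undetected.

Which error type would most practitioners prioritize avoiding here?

Type II error

The Type II consequence (a prohibited item passes through security undetected) is more severe than the Type I consequence (a harmless bag is searched, delaying the passenger).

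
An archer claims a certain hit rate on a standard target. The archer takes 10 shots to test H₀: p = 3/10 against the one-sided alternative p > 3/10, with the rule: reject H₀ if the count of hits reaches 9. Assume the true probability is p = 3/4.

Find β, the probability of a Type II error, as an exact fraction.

792697/1048576

Under the alternative p = 3/4, K ~ Binomial(10, 3/4); β is the probability the test does not reject, P(K < 9).
Adding the binomial probabilities P(K=0)+…+P(K=8) at p = 3/4 gives 792697/1048576.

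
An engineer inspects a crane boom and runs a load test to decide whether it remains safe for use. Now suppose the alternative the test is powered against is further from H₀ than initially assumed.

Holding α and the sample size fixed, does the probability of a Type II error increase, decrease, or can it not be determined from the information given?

It decreases.

A larger true effect moves the Ha sampling distribution further from the H₀ critical value, making rejection more likely when Ha is true.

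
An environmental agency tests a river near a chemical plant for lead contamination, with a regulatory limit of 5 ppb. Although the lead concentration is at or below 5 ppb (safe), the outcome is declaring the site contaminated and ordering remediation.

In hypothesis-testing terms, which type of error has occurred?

The null hypothesis here is that the lead concentration is at or below 5 ppb (safe).
'Declaring the site contaminated and ordering remediation' corresponds to rejecting H₀.
H₀ was rejected but H₀ is true — a Type I error (false positive).

Type I error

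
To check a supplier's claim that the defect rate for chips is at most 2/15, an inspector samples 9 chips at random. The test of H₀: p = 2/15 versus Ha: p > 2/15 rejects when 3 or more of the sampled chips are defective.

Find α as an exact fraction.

α = P(reject H₀ | H₀ true) = P(X ≥ 3 | p = 2/15), X ~ Binomial(9, 2/15).
Computing the lower-tail complement: 1 − 34323438799/38443359375 = 4119920576/38443359375.

4119920576/38443359375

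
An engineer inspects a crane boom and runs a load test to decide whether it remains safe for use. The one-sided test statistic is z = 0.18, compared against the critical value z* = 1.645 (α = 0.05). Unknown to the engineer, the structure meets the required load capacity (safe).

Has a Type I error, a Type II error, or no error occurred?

The conventional null hypothesis is that the structure meets the required load capacity (safe).
Since z = 0.18 ≤ z* = 1.645, H₀ is not rejected.
H₀ is true (actually the structure meets the required load capacity (safe)).
The decision matches the true state — no error.

No error (correct decision).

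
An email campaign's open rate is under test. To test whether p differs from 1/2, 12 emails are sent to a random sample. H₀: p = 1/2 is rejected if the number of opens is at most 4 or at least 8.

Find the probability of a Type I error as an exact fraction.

397/1024

The significance level is the null-hypothesis probability of the rejection region {≤4} ∪ {≥8}.
The two tails are symmetric, so α = 2·(1 + 12 + 66 + 220 + 495)/2^12 = 1588/4096 = 397/1024.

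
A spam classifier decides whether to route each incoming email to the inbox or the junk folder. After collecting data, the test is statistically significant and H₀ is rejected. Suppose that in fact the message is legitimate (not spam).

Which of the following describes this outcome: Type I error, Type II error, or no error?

Type I error

The conventional null hypothesis here is that the message is legitimate (not spam).
H₀ was rejected, but H₀ is actually true.
Rejecting a true null hypothesis is a Type I error (false positive).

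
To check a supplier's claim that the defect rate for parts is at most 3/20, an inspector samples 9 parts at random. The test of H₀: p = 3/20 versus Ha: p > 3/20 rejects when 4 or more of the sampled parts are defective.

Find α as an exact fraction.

α = P(reject H₀ | H₀ true) = P(K ≥ 4 | p = 3/20), K ~ Binomial(9, 3/20).
α = 1 − P(K ≤ 3) = 1 − 123656765987/128000000000 = 4343234013/128000000000.

4343234013/128000000000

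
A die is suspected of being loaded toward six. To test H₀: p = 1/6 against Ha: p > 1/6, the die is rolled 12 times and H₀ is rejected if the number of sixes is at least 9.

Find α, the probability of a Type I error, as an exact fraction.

The Type I error probability is α = P(Y ≥ 9) computed under H₀, where Y ~ Binomial(12, 1/6).
Adding the binomial terms for j = 9 through 12 with p = 1/6 yields 9737/725594112.

9737/725594112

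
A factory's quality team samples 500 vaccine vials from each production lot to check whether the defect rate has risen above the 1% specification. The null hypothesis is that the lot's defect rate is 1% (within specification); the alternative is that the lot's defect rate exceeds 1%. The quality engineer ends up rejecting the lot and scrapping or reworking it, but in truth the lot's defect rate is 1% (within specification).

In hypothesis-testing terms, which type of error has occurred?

'Rejecting the lot and scrapping or reworking it' corresponds to rejecting H₀.
H₀ was rejected but H₀ is true — a Type I error (false positive).

Type I error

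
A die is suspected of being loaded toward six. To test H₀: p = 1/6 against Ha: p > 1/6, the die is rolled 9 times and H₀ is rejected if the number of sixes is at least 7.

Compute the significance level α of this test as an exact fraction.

473/5038848

The Type I error probability is α = P(X ≥ 7) computed under H₀, where X ~ Binomial(9, 1/6).
P(X ≥ 7) = Σ_{j=7}^{9} C(9,j)·(1/6)^j·(5/6)^{9-j} = 473/5038848.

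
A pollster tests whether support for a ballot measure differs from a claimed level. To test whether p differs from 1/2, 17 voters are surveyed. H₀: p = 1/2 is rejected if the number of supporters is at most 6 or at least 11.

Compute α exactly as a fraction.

10889/32768

α = P(Y ≤ 6 or Y ≥ 11 | p = 1/2), Y ~ Binomial(17, 1/2).
The two tails are symmetric, so α = 2·(1 + 17 + 136 + 680 + 2380 + 6188 + 12376)/2^17 = 43556/131072 = 10889/32768.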